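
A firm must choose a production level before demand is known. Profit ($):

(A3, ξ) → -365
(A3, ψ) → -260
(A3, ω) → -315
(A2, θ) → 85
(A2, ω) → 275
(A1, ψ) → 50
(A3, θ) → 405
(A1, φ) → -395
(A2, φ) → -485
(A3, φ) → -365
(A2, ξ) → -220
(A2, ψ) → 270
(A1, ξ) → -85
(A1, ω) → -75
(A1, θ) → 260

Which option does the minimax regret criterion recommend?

Column bests: θ=405, φ=-365, ψ=270, ω=275, ξ=-85.
A1 regrets: 145, 30, 220, 350, 0 → max 350
A2 regrets: 320, 120, 0, 0, 135 → max 320
A3 regrets: 0, 0, 530, 590, 280 → max 590
Smallest max regret = 320 → A2.

A2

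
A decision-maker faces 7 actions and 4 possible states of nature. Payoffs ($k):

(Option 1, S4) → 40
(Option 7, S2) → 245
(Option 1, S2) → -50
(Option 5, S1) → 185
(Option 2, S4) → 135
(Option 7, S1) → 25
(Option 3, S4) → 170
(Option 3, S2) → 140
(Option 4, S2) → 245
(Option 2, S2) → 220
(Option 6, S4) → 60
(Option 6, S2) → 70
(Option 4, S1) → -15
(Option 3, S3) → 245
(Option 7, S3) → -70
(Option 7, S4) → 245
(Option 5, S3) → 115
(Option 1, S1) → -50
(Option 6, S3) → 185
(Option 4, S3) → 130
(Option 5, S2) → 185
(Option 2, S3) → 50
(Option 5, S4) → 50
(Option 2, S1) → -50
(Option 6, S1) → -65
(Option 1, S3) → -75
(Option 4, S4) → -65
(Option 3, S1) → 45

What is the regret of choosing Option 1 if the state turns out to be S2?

295

Best payoff under S2 is 245.
Regret = 245 − (-50) = 295.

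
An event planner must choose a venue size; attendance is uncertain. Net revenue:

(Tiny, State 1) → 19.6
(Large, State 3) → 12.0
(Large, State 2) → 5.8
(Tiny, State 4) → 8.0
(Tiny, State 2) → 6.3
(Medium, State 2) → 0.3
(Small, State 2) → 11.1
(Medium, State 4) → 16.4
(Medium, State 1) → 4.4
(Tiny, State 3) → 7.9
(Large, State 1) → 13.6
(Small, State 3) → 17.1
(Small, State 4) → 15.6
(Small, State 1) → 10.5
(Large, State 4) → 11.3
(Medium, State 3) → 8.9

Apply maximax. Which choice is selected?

Tiny

Row maxima: Tiny=19.6, Small=17.1, Medium=16.4, Large=13.6
Best best-case = 19.6 → Tiny.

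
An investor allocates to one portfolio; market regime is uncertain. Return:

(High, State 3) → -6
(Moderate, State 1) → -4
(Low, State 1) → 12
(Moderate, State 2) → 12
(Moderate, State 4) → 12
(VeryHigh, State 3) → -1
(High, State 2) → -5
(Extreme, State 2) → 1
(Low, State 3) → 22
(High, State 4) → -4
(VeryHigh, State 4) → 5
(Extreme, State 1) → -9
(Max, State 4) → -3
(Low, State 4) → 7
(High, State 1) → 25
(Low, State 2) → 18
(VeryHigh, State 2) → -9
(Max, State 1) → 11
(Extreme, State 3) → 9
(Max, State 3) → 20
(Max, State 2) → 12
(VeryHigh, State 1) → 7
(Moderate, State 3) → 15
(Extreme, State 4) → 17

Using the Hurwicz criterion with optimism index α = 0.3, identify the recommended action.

Low: 0.3·22 + 0.7·7 = 11.5
Moderate: 0.3·15 + 0.7·(-4) = 1.7
High: 0.3·25 + 0.7·(-6) = 3.3
VeryHigh: 0.3·7 + 0.7·(-9) = -4.2
Extreme: 0.3·17 + 0.7·(-9) = -1.2
Max: 0.3·20 + 0.7·(-3) = 3.9
Highest Hurwicz score = 11.5 → Low.

Low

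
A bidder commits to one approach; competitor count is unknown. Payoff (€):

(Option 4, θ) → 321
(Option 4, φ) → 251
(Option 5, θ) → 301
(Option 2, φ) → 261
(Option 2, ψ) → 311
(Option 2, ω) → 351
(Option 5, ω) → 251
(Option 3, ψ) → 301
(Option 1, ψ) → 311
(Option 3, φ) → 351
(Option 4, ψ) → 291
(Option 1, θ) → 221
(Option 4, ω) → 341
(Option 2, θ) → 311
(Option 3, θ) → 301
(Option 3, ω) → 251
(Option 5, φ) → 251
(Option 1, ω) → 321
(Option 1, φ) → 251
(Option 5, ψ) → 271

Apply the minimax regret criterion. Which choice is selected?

Column bests: θ=321, φ=351, ψ=311, ω=351.
Option 1 regrets: 100, 100, 0, 30 → max 100
Option 2 regrets: 10, 90, 0, 0 → max 90
Option 3 regrets: 20, 0, 10, 100 → max 100
Option 4 regrets: 0, 100, 20, 10 → max 100
Option 5 regrets: 20, 100, 40, 100 → max 100
Smallest max regret = 90 → Option 2.

Option 2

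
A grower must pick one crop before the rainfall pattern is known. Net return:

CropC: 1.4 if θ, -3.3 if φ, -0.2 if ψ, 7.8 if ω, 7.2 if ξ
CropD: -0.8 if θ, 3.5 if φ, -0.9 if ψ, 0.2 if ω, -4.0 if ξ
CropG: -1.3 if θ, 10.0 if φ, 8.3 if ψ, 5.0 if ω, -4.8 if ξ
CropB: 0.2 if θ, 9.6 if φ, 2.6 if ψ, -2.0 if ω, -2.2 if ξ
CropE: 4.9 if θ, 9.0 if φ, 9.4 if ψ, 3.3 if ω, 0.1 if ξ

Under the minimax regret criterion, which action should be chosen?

CropE

Column bests: θ=4.9, φ=10.0, ψ=9.4, ω=7.8, ξ=7.2.
CropC regrets: 3.5, 13.3, 9.6, 0.0, 0.0 → max 13.3
CropD regrets: 5.7, 6.5, 10.3, 7.6, 11.2 → max 11.2
CropG regrets: 6.2, 0.0, 1.1, 2.8, 12.0 → max 12.0
CropB regrets: 4.7, 0.4, 6.8, 9.8, 9.4 → max 9.8
CropE regrets: 0.0, 1.0, 0.0, 4.5, 7.1 → max 7.1
Smallest max regret = 7.1 → CropE.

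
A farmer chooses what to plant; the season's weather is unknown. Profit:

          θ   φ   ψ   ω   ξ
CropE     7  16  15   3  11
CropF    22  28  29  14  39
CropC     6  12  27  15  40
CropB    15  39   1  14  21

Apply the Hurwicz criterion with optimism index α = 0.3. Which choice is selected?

CropE: 0.3·16 + 0.7·3 = 6.9
CropF: 0.3·39 + 0.7·14 = 21.5
CropC: 0.3·40 + 0.7·6 = 16.2
CropB: 0.3·39 + 0.7·1 = 12.4
Highest Hurwicz score = 21.5 → CropF.

CropF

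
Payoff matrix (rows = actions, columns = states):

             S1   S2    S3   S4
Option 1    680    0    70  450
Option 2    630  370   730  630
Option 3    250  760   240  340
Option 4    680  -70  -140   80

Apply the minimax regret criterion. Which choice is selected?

Option 2

Column bests: S1=680, S2=760, S3=730, S4=630.
Option 1 regrets: 0, 760, 660, 180 → max 760
Option 2 regrets: 50, 390, 0, 0 → max 390
Option 3 regrets: 430, 0, 490, 290 → max 490
Option 4 regrets: 0, 830, 870, 550 → max 870
Smallest max regret = 390 → Option 2.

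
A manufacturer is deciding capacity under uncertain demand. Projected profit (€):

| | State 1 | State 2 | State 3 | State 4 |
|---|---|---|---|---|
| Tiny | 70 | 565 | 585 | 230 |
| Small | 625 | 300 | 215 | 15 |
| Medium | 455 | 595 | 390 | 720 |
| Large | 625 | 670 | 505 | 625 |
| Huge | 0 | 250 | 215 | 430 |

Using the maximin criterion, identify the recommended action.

Row minima: Tiny=70, Small=15, Medium=390, Large=505, Huge=0
Best worst-case = 505 → Large.

Large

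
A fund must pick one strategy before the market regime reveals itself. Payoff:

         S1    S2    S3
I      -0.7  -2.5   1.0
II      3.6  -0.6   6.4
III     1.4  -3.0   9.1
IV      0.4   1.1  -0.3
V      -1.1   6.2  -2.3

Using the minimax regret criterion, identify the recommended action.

Column bests: S1=3.6, S2=6.2, S3=9.1.
I regrets: 4.3, 8.7, 8.1 → max 8.7
II regrets: 0.0, 6.8, 2.7 → max 6.8
III regrets: 2.2, 9.2, 0.0 → max 9.2
IV regrets: 3.2, 5.1, 9.4 → max 9.4
V regrets: 4.7, 0.0, 11.4 → max 11.4
Smallest max regret = 6.8 → II.

II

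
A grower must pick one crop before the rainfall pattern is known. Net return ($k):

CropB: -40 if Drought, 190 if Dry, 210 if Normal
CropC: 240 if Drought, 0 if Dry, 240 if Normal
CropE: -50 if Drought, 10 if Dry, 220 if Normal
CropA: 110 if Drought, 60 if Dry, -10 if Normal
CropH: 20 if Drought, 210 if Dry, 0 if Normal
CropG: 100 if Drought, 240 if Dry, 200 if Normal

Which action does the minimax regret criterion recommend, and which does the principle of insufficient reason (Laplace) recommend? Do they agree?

Column bests: Drought=240, Dry=240, Normal=240.
CropB regrets: 280, 50, 30 → max 280
CropC regrets: 0, 240, 0 → max 240
CropE regrets: 290, 230, 20 → max 290
CropA regrets: 130, 180, 250 → max 250
CropH regrets: 220, 30, 240 → max 240
CropG regrets: 140, 0, 40 → max 140
Smallest max regret = 140 → CropG.
Row averages: CropB=120, CropC=160, CropE=60, CropA=160/3, CropH=230/3, CropG=180
Highest average = 180 → CropG.

minimax regret → CropG; laplace → CropG (agree)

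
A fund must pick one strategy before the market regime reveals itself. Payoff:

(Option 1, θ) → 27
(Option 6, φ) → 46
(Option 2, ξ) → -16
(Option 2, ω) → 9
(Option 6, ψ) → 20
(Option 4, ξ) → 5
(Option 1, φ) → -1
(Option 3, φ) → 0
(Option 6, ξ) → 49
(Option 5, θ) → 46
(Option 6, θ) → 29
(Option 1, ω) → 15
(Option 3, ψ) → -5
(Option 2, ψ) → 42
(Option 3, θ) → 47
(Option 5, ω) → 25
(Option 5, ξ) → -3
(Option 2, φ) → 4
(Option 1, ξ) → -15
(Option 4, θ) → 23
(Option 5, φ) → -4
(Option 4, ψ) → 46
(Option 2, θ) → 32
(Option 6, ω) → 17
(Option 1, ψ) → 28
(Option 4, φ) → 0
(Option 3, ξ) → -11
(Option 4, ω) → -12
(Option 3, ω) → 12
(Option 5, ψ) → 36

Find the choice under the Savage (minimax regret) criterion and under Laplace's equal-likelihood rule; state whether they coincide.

minimax regret → Option 6; laplace → Option 6 (agree)

Column bests: θ=47, φ=46, ψ=46, ω=25, ξ=49.
Option 1 regrets: 20, 47, 18, 10, 64 → max 64
Option 2 regrets: 15, 42, 4, 16, 65 → max 65
Option 3 regrets: 0, 46, 51, 13, 60 → max 60
Option 4 regrets: 24, 46, 0, 37, 44 → max 46
Option 5 regrets: 1, 50, 10, 0, 52 → max 52
Option 6 regrets: 18, 0, 26, 8, 0 → max 26
Smallest max regret = 26 → Option 6.
Row averages: Option 1=10.8, Option 2=14.2, Option 3=8.6, Option 4=12.4, Option 5=20, Option 6=32.2
Highest average = 32.2 → Option 6.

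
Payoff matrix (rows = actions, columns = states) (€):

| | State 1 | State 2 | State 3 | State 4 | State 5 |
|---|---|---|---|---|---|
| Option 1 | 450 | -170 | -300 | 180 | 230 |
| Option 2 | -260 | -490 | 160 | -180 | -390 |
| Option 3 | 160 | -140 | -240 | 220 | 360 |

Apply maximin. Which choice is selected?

Row minima: Option 1=-300, Option 2=-490, Option 3=-240
Best worst-case = -240 → Option 3.

Option 3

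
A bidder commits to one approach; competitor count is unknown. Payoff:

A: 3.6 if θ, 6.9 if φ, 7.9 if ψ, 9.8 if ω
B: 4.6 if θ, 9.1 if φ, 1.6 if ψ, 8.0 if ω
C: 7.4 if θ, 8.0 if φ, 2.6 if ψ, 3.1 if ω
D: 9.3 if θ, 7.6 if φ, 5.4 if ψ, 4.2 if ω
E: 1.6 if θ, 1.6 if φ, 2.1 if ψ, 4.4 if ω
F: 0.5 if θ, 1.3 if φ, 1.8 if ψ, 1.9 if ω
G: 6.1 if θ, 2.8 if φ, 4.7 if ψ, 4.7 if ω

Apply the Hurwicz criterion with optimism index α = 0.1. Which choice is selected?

D

A: 0.1·9.8 + 0.9·3.6 = 4.22
B: 0.1·9.1 + 0.9·1.6 = 2.35
C: 0.1·8.0 + 0.9·2.6 = 3.14
D: 0.1·9.3 + 0.9·4.2 = 4.71
E: 0.1·4.4 + 0.9·1.6 = 1.88
F: 0.1·1.9 + 0.9·0.5 = 0.64
G: 0.1·6.1 + 0.9·2.8 = 3.13
Highest Hurwicz score = 4.71 → D.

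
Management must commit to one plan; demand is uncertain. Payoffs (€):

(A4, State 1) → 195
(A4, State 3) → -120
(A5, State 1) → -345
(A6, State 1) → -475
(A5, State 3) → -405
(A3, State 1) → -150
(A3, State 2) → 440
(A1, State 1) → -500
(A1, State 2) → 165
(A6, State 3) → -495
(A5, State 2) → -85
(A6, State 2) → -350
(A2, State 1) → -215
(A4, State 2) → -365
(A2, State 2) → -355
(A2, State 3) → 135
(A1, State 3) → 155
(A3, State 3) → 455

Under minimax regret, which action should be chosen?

Column bests: State 1=195, State 2=440, State 3=455.
A1 regrets: 695, 275, 300 → max 695
A2 regrets: 410, 795, 320 → max 795
A3 regrets: 345, 0, 0 → max 345
A4 regrets: 0, 805, 575 → max 805
A5 regrets: 540, 525, 860 → max 860
A6 regrets: 670, 790, 950 → max 950
Smallest max regret = 345 → A3.

A3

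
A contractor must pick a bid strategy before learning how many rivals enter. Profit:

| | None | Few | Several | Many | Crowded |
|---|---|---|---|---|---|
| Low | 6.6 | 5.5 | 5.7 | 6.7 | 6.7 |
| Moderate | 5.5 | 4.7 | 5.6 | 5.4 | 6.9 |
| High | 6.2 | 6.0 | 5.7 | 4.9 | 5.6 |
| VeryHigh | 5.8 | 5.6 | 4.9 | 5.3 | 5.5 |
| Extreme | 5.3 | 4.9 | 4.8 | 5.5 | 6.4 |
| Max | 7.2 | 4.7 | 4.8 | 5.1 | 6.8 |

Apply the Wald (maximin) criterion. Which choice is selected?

Row minima: Low=5.5, Moderate=4.7, High=4.9, VeryHigh=4.9, Extreme=4.8, Max=4.7
Best worst-case = 5.5 → Low.

Low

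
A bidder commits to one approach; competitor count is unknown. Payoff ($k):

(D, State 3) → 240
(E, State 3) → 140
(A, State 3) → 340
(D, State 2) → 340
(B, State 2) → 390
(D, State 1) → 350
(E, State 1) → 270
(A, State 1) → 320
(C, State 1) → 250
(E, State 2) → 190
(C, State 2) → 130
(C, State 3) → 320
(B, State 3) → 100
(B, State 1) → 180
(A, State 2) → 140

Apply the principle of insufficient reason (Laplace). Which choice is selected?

D

Row averages: A=800/3, B=670/3, C=700/3, D=310, E=200
Highest average = 310 → D.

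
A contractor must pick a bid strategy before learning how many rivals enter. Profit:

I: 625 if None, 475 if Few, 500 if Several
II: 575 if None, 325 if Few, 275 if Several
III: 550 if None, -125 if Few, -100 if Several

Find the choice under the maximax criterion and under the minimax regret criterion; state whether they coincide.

Row maxima: I=625, II=575, III=550
Best best-case = 625 → I.
Column bests: None=625, Few=475, Several=500.
I regrets: 0, 0, 0 → max 0
II regrets: 50, 150, 225 → max 225
III regrets: 75, 600, 600 → max 600
Smallest max regret = 0 → I.

maximax → I; minimax regret → I (agree)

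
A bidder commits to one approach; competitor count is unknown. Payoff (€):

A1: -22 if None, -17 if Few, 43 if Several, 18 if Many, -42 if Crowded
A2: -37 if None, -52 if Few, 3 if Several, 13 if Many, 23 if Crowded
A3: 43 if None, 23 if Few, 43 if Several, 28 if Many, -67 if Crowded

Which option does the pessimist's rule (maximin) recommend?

Row minima: A1=-42, A2=-52, A3=-67
Best worst-case = -42 → A1.

A1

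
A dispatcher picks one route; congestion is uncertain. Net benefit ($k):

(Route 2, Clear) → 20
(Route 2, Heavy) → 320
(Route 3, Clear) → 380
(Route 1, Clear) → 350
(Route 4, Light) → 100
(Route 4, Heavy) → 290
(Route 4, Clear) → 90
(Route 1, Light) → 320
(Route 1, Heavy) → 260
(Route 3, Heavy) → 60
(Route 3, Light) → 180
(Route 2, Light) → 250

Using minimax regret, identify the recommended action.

Column bests: Clear=380, Light=320, Heavy=320.
Route 1 regrets: 30, 0, 60 → max 60
Route 2 regrets: 360, 70, 0 → max 360
Route 3 regrets: 0, 140, 260 → max 260
Route 4 regrets: 290, 220, 30 → max 290
Smallest max regret = 60 → Route 1.

Route 1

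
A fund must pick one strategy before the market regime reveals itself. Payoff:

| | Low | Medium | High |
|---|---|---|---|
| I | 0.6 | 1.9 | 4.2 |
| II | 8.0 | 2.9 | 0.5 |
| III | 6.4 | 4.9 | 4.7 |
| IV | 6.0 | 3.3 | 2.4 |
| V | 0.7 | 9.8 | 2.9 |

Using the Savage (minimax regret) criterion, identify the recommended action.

III

Column bests: Low=8.0, Medium=9.8, High=4.7.
I regrets: 7.4, 7.9, 0.5 → max 7.9
II regrets: 0.0, 6.9, 4.2 → max 6.9
III regrets: 1.6, 4.9, 0.0 → max 4.9
IV regrets: 2.0, 6.5, 2.3 → max 6.5
V regrets: 7.3, 0.0, 1.8 → max 7.3
Smallest max regret = 4.9 → III.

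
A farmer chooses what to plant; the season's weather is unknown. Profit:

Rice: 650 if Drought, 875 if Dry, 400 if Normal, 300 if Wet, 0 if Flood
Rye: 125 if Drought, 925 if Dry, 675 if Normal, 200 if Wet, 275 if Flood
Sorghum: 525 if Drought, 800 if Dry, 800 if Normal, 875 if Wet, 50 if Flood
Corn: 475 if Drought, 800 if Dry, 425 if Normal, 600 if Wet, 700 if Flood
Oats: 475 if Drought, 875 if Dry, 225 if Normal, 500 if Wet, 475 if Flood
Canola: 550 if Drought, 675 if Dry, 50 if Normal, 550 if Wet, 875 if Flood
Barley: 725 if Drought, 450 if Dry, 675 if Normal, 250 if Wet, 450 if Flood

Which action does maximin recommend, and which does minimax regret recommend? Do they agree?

maximin → Corn; minimax regret → Corn (agree)

Row minima: Rice=0, Rye=125, Sorghum=50, Corn=425, Oats=225, Canola=50, Barley=250
Best worst-case = 425 → Corn.
Column bests: Drought=725, Dry=925, Normal=800, Wet=875, Flood=875.
Rice regrets: 75, 50, 400, 575, 875 → max 875
Rye regrets: 600, 0, 125, 675, 600 → max 675
Sorghum regrets: 200, 125, 0, 0, 825 → max 825
Corn regrets: 250, 125, 375, 275, 175 → max 375
Oats regrets: 250, 50, 575, 375, 400 → max 575
Canola regrets: 175, 250, 750, 325, 0 → max 750
Barley regrets: 0, 475, 125, 625, 425 → max 625
Smallest max regret = 375 → Corn.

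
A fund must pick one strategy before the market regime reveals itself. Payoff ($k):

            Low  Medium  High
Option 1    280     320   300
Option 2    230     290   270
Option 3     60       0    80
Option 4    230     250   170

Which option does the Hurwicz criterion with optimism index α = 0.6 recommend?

Option 1

Option 1: 0.6·320 + 0.4·280 = 304
Option 2: 0.6·290 + 0.4·230 = 266
Option 3: 0.6·80 + 0.4·0 = 48
Option 4: 0.6·250 + 0.4·170 = 218
Highest Hurwicz score = 304 → Option 1.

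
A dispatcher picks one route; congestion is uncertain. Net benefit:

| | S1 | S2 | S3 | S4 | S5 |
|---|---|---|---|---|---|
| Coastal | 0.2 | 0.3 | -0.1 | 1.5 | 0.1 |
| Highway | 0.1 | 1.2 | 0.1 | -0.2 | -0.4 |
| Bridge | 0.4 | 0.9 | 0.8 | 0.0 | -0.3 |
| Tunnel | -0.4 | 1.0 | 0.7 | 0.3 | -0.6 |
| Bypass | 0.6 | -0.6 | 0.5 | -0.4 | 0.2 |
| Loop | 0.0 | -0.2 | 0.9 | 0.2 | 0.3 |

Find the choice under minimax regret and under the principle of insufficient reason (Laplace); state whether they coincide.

Column bests: S1=0.6, S2=1.2, S3=0.9, S4=1.5, S5=0.3.
Coastal regrets: 0.4, 0.9, 1.0, 0.0, 0.2 → max 1.0
Highway regrets: 0.5, 0.0, 0.8, 1.7, 0.7 → max 1.7
Bridge regrets: 0.2, 0.3, 0.1, 1.5, 0.6 → max 1.5
Tunnel regrets: 1.0, 0.2, 0.2, 1.2, 0.9 → max 1.2
Bypass regrets: 0.0, 1.8, 0.4, 1.9, 0.1 → max 1.9
Loop regrets: 0.6, 1.4, 0.0, 1.3, 0.0 → max 1.4
Smallest max regret = 1.0 → Coastal.
Row averages: Coastal=0.4, Highway=0.16, Bridge=0.36, Tunnel=0.2, Bypass=0.06, Loop=0.24
Highest average = 0.4 → Coastal.

minimax regret → Coastal; laplace → Coastal (agree)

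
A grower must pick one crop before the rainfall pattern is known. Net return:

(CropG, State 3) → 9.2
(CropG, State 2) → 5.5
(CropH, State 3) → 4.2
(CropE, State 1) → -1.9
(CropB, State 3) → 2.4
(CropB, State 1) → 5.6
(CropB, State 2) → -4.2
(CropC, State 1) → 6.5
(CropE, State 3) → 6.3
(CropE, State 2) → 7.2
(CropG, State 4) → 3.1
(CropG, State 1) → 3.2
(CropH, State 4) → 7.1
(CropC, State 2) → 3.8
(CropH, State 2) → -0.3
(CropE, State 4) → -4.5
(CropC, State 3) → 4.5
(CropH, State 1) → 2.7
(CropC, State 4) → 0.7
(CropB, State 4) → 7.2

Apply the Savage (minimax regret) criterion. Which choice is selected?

Column bests: State 1=6.5, State 2=7.2, State 3=9.2, State 4=7.2.
CropC regrets: 0.0, 3.4, 4.7, 6.5 → max 6.5
CropH regrets: 3.8, 7.5, 5.0, 0.1 → max 7.5
CropE regrets: 8.4, 0.0, 2.9, 11.7 → max 11.7
CropG regrets: 3.3, 1.7, 0.0, 4.1 → max 4.1
CropB regrets: 0.9, 11.4, 6.8, 0.0 → max 11.4
Smallest max regret = 4.1 → CropG.

CropG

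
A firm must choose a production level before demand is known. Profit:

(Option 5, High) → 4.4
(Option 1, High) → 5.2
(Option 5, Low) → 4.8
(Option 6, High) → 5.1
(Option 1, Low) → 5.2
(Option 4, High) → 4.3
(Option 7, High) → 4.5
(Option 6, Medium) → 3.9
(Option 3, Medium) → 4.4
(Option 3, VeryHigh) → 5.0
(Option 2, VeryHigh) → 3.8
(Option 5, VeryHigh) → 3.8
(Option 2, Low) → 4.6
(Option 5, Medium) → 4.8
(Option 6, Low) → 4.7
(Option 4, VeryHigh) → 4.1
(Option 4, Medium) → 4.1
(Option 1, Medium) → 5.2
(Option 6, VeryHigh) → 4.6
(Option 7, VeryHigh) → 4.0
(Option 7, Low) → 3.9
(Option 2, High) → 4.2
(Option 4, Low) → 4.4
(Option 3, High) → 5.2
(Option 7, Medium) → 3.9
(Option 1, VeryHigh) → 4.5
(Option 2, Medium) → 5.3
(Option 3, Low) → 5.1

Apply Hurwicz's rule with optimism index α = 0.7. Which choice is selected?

Option 1: 0.7·5.2 + 0.3·4.5 = 4.99
Option 2: 0.7·5.3 + 0.3·3.8 = 4.85
Option 3: 0.7·5.2 + 0.3·4.4 = 4.96
Option 4: 0.7·4.4 + 0.3·4.1 = 4.31
Option 5: 0.7·4.8 + 0.3·3.8 = 4.5
Option 6: 0.7·5.1 + 0.3·3.9 = 4.74
Option 7: 0.7·4.5 + 0.3·3.9 = 4.32
Highest Hurwicz score = 4.99 → Option 1.

Option 1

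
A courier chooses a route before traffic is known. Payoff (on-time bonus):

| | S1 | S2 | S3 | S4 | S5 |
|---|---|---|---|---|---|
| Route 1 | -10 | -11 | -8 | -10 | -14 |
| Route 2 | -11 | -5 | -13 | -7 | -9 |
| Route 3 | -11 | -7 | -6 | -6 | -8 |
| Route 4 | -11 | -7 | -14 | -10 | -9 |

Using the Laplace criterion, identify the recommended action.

Route 3

Row averages: Route 1=-10.6, Route 2=-9, Route 3=-7.6, Route 4=-10.2
Highest average = -7.6 → Route 3.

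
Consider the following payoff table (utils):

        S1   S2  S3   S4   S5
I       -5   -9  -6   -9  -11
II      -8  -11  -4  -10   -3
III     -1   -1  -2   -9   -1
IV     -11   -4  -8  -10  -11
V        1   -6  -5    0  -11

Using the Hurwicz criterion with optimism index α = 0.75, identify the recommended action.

V

I: 0.75·(-5) + 0.25·(-11) = -6.5
II: 0.75·(-3) + 0.25·(-11) = -5
III: 0.75·(-1) + 0.25·(-9) = -3
IV: 0.75·(-4) + 0.25·(-11) = -5.75
V: 0.75·1 + 0.25·(-11) = -2
Highest Hurwicz score = -2 → V.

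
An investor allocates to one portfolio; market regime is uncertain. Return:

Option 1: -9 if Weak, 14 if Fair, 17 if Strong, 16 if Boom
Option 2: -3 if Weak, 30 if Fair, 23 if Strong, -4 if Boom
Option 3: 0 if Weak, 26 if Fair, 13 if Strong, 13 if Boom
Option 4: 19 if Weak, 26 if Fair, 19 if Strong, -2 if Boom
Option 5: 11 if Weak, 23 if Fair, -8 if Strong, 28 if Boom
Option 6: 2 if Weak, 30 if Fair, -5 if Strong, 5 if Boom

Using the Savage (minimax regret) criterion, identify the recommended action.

Option 3

Column bests: Weak=19, Fair=30, Strong=23, Boom=28.
Option 1 regrets: 28, 16, 6, 12 → max 28
Option 2 regrets: 22, 0, 0, 32 → max 32
Option 3 regrets: 19, 4, 10, 15 → max 19
Option 4 regrets: 0, 4, 4, 30 → max 30
Option 5 regrets: 8, 7, 31, 0 → max 31
Option 6 regrets: 17, 0, 28, 23 → max 28
Smallest max regret = 19 → Option 3.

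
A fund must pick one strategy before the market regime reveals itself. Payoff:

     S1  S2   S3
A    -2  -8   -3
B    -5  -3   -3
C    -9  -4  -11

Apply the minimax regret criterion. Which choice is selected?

B

Column bests: S1=-2, S2=-3, S3=-3.
A regrets: 0, 5, 0 → max 5
B regrets: 3, 0, 0 → max 3
C regrets: 7, 1, 8 → max 8
Smallest max regret = 3 → B.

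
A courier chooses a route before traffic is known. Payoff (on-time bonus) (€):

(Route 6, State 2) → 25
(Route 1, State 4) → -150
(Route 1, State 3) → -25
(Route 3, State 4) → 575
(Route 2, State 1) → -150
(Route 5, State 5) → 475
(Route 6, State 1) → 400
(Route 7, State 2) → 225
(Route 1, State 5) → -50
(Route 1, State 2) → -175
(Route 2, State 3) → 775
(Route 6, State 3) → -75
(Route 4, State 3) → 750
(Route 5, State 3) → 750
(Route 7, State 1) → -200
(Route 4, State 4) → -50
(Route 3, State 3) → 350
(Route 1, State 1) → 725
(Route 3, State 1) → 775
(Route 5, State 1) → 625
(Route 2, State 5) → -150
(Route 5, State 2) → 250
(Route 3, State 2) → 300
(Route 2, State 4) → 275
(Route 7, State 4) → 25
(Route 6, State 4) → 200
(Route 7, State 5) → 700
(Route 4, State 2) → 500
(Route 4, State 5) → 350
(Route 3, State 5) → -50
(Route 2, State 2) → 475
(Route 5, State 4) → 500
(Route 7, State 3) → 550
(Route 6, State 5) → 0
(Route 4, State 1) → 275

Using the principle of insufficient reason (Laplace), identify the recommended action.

Row averages: Route 1=65, Route 2=245, Route 3=390, Route 4=365, Route 5=520, Route 6=110, Route 7=260
Highest average = 520 → Route 5.

Route 5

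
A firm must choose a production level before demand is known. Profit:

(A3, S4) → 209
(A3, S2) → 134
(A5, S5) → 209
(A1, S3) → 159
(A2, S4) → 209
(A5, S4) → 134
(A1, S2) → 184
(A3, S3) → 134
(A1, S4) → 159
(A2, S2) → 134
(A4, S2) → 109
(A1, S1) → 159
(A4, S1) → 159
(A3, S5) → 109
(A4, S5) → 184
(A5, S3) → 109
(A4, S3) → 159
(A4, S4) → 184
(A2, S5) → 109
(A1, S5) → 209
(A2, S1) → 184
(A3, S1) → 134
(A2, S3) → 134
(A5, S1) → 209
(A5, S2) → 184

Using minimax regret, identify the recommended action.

Column bests: S1=209, S2=184, S3=159, S4=209, S5=209.
A1 regrets: 50, 0, 0, 50, 0 → max 50
A2 regrets: 25, 50, 25, 0, 100 → max 100
A3 regrets: 75, 50, 25, 0, 100 → max 100
A4 regrets: 50, 75, 0, 25, 25 → max 75
A5 regrets: 0, 0, 50, 75, 0 → max 75
Smallest max regret = 50 → A1.

A1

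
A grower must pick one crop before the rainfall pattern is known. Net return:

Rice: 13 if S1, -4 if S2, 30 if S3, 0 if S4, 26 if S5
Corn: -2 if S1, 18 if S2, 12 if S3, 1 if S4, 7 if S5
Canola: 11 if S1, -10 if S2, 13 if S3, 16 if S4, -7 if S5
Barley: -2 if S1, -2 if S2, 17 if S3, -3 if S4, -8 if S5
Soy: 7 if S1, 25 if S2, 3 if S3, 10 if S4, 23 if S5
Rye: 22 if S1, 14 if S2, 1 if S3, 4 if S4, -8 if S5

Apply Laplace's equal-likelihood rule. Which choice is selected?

Soy

Row averages: Rice=13, Corn=7.2, Canola=4.6, Barley=0.4, Soy=13.6, Rye=6.6
Highest average = 13.6 → Soy.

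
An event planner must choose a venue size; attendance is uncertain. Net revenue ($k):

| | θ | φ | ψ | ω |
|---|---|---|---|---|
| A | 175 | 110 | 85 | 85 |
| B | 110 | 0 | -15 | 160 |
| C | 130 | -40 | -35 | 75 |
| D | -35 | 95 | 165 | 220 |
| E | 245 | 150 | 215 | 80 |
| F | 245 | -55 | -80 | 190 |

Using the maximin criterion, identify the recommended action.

A

Row minima: A=85, B=-15, C=-40, D=-35, E=80, F=-80
Best worst-case = 85 → A.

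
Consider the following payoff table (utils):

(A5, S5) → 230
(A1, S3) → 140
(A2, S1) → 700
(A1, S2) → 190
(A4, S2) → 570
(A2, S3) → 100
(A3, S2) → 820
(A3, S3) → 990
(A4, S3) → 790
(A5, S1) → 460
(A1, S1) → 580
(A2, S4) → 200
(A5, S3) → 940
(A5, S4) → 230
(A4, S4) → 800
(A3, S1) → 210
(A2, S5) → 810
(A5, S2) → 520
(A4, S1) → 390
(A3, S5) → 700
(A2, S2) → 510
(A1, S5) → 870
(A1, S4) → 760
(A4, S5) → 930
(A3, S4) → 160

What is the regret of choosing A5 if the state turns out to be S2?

300

Best payoff under S2 is 820.
Regret = 820 − 520 = 300.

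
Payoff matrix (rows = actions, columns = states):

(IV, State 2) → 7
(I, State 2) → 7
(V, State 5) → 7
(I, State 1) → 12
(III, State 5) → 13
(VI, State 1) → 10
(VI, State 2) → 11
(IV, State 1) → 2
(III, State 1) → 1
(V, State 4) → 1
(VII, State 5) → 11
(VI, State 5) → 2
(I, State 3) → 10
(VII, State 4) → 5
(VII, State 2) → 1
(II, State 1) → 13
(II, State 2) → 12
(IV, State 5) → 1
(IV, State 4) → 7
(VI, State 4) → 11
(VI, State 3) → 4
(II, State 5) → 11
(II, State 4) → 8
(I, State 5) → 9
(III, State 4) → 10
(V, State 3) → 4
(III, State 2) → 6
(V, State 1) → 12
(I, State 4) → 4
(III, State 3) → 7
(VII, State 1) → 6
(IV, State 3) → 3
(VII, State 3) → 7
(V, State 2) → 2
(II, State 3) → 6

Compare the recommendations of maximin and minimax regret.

maximin → II; minimax regret → II (agree)

Row minima: I=4, II=6, III=1, IV=1, V=1, VI=2, VII=1
Best worst-case = 6 → II.
Column bests: State 1=13, State 2=12, State 3=10, State 4=11, State 5=13.
I regrets: 1, 5, 0, 7, 4 → max 7
II regrets: 0, 0, 4, 3, 2 → max 4
III regrets: 12, 6, 3, 1, 0 → max 12
IV regrets: 11, 5, 7, 4, 12 → max 12
V regrets: 1, 10, 6, 10, 6 → max 10
VI regrets: 3, 1, 6, 0, 11 → max 11
VII regrets: 7, 11, 3, 6, 2 → max 11
Smallest max regret = 4 → II.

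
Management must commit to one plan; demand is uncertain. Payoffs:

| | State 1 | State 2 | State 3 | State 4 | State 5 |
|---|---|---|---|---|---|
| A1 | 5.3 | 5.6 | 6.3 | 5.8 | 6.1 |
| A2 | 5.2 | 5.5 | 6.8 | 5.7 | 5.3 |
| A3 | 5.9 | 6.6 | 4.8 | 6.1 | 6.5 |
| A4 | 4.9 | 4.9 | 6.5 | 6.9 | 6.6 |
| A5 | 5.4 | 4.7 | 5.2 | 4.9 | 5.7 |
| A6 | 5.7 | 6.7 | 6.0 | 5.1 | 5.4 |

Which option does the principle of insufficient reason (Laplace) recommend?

A3

Row averages: A1=5.82, A2=5.7, A3=5.98, A4=5.96, A5=5.18, A6=5.78
Highest average = 5.98 → A3.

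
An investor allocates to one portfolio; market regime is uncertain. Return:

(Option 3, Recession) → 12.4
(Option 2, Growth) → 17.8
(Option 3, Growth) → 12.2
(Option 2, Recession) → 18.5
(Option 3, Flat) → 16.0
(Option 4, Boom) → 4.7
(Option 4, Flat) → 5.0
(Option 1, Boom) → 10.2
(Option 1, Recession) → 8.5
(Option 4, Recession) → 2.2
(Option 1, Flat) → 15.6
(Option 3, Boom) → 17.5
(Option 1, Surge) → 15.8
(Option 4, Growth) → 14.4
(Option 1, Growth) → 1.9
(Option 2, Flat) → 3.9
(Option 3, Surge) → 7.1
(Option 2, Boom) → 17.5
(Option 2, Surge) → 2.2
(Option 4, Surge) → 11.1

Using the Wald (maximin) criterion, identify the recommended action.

Row minima: Option 1=1.9, Option 2=2.2, Option 3=7.1, Option 4=2.2
Best worst-case = 7.1 → Option 3.

Option 3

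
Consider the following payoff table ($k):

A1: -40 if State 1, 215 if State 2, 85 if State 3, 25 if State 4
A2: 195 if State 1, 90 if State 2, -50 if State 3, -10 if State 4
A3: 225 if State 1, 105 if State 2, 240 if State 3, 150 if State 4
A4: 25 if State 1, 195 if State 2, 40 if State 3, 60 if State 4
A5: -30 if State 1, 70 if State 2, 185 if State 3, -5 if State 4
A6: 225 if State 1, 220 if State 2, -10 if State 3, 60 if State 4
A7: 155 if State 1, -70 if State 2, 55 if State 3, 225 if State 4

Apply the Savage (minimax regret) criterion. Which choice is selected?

A3

Column bests: State 1=225, State 2=220, State 3=240, State 4=225.
A1 regrets: 265, 5, 155, 200 → max 265
A2 regrets: 30, 130, 290, 235 → max 290
A3 regrets: 0, 115, 0, 75 → max 115
A4 regrets: 200, 25, 200, 165 → max 200
A5 regrets: 255, 150, 55, 230 → max 255
A6 regrets: 0, 0, 250, 165 → max 250
A7 regrets: 70, 290, 185, 0 → max 290
Smallest max regret = 115 → A3.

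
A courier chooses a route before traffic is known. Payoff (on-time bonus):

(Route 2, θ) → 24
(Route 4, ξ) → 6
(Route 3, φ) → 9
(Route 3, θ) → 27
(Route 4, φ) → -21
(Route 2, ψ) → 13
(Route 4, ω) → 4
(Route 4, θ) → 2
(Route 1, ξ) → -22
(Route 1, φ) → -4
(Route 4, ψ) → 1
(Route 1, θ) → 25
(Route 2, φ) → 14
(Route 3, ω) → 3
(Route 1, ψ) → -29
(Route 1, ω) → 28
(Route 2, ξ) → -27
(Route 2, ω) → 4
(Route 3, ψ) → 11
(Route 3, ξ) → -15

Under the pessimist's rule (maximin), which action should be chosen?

Route 3

Row minima: Route 1=-29, Route 2=-27, Route 3=-15, Route 4=-21
Best worst-case = -15 → Route 3.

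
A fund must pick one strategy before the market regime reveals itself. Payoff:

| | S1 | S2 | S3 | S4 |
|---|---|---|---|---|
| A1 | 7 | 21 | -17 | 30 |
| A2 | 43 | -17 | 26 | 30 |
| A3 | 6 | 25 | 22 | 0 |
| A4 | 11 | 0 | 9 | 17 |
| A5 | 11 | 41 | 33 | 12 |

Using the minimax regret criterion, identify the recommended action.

A5

Column bests: S1=43, S2=41, S3=33, S4=30.
A1 regrets: 36, 20, 50, 0 → max 50
A2 regrets: 0, 58, 7, 0 → max 58
A3 regrets: 37, 16, 11, 30 → max 37
A4 regrets: 32, 41, 24, 13 → max 41
A5 regrets: 32, 0, 0, 18 → max 32
Smallest max regret = 32 → A5.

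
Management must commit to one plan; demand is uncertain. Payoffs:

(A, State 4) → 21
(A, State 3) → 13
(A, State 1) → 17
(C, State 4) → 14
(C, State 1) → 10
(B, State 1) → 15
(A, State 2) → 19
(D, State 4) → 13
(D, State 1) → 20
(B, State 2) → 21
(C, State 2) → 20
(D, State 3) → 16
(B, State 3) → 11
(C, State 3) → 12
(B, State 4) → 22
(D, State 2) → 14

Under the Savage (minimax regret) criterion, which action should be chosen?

A

Column bests: State 1=20, State 2=21, State 3=16, State 4=22.
A regrets: 3, 2, 3, 1 → max 3
B regrets: 5, 0, 5, 0 → max 5
C regrets: 10, 1, 4, 8 → max 10
D regrets: 0, 7, 0, 9 → max 9
Smallest max regret = 3 → A.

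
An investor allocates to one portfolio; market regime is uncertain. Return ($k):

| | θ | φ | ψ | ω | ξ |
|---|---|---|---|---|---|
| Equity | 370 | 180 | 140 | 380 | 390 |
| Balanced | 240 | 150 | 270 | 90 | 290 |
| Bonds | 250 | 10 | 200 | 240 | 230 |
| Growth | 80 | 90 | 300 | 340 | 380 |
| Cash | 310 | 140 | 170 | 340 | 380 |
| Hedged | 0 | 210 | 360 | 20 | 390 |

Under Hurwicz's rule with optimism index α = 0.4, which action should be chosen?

Equity

Equity: 0.4·390 + 0.6·140 = 240
Balanced: 0.4·290 + 0.6·90 = 170
Bonds: 0.4·250 + 0.6·10 = 106
Growth: 0.4·380 + 0.6·80 = 200
Cash: 0.4·380 + 0.6·140 = 236
Hedged: 0.4·390 + 0.6·0 = 156
Highest Hurwicz score = 240 → Equity.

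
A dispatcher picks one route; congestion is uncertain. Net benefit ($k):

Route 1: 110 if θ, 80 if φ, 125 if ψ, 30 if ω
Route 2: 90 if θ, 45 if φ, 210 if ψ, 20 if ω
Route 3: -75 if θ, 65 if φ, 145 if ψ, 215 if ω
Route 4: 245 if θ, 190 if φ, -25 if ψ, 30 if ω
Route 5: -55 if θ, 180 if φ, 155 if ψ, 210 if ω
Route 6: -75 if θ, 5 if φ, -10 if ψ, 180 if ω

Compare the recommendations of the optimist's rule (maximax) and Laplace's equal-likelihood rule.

maximax → Route 4; laplace → Route 5 (disagree)

Row maxima: Route 1=125, Route 2=210, Route 3=215, Route 4=245, Route 5=210, Route 6=180
Best best-case = 245 → Route 4.
Row averages: Route 1=86.25, Route 2=91.25, Route 3=87.5, Route 4=110, Route 5=122.5, Route 6=25
Highest average = 122.5 → Route 5.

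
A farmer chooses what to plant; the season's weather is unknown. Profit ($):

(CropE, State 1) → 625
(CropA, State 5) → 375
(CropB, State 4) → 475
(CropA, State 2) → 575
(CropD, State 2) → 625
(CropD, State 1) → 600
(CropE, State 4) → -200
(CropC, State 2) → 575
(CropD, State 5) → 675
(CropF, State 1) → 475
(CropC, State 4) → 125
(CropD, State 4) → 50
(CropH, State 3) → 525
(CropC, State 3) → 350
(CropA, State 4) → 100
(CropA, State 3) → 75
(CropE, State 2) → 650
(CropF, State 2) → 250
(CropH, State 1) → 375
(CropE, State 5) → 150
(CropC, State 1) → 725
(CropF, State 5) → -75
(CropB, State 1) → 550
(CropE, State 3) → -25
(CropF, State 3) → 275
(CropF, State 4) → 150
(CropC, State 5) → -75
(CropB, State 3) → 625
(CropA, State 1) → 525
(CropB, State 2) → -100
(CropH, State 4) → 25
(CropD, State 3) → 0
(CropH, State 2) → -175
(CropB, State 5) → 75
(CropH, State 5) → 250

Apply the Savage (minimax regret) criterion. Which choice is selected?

Column bests: State 1=725, State 2=650, State 3=625, State 4=475, State 5=675.
CropE regrets: 100, 0, 650, 675, 525 → max 675
CropA regrets: 200, 75, 550, 375, 300 → max 550
CropB regrets: 175, 750, 0, 0, 600 → max 750
CropH regrets: 350, 825, 100, 450, 425 → max 825
CropD regrets: 125, 25, 625, 425, 0 → max 625
CropF regrets: 250, 400, 350, 325, 750 → max 750
CropC regrets: 0, 75, 275, 350, 750 → max 750
Smallest max regret = 550 → CropA.

CropA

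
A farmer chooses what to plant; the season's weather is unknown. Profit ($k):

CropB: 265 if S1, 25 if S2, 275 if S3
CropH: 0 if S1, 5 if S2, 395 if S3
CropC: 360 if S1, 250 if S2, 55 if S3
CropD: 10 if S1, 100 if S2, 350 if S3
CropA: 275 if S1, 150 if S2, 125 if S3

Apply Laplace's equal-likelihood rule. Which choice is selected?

Row averages: CropB=565/3, CropH=400/3, CropC=665/3, CropD=460/3, CropA=550/3
Highest average = 665/3 → CropC.

CropC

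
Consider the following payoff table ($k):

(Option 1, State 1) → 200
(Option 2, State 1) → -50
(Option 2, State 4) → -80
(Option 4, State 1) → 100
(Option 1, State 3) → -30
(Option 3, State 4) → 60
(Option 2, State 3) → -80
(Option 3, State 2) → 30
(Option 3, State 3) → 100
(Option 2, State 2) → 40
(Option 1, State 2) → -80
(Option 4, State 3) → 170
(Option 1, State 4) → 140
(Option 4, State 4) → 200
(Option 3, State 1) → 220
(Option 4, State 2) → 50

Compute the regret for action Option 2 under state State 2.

10

Best payoff under State 2 is 50.
Regret = 50 − 40 = 10.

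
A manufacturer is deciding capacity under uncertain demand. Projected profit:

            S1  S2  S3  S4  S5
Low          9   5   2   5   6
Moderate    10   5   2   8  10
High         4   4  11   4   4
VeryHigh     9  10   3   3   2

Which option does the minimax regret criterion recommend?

High

Column bests: S1=10, S2=10, S3=11, S4=8, S5=10.
Low regrets: 1, 5, 9, 3, 4 → max 9
Moderate regrets: 0, 5, 9, 0, 0 → max 9
High regrets: 6, 6, 0, 4, 6 → max 6
VeryHigh regrets: 1, 0, 8, 5, 8 → max 8
Smallest max regret = 6 → High.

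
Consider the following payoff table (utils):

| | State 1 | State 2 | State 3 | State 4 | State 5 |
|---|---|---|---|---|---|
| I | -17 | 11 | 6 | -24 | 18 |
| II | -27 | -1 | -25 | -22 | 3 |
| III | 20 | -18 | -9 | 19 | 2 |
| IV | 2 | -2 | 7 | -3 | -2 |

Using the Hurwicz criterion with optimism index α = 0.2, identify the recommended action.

IV

I: 0.2·18 + 0.8·(-24) = -15.6
II: 0.2·3 + 0.8·(-27) = -21
III: 0.2·20 + 0.8·(-18) = -10.4
IV: 0.2·7 + 0.8·(-3) = -1
Highest Hurwicz score = -1 → IV.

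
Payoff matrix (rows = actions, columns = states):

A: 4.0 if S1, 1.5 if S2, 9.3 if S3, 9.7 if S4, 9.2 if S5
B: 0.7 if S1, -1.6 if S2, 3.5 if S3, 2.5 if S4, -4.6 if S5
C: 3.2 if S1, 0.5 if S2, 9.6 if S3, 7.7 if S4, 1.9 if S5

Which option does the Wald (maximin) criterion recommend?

Row minima: A=1.5, B=-4.6, C=0.5
Best worst-case = 1.5 → A.

A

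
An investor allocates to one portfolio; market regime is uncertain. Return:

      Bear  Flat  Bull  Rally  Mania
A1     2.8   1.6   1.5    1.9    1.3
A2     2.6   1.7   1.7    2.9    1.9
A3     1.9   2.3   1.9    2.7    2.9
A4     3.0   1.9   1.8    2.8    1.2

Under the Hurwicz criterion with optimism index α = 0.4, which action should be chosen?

A3

A1: 0.4·2.8 + 0.6·1.3 = 1.9
A2: 0.4·2.9 + 0.6·1.7 = 2.18
A3: 0.4·2.9 + 0.6·1.9 = 2.3
A4: 0.4·3.0 + 0.6·1.2 = 1.92
Highest Hurwicz score = 2.3 → A3.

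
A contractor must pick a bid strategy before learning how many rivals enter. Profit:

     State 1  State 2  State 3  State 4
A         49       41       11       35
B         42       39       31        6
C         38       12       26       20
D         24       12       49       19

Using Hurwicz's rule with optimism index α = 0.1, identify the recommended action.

A: 0.1·49 + 0.9·11 = 14.8
B: 0.1·42 + 0.9·6 = 9.6
C: 0.1·38 + 0.9·12 = 14.6
D: 0.1·49 + 0.9·12 = 15.7
Highest Hurwicz score = 15.7 → D.

D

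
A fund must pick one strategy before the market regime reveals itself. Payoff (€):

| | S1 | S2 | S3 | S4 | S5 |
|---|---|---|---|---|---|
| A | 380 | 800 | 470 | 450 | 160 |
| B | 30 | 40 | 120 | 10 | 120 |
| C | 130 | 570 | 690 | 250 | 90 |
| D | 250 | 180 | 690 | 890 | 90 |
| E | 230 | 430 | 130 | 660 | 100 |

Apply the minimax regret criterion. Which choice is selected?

A

Column bests: S1=380, S2=800, S3=690, S4=890, S5=160.
A regrets: 0, 0, 220, 440, 0 → max 440
B regrets: 350, 760, 570, 880, 40 → max 880
C regrets: 250, 230, 0, 640, 70 → max 640
D regrets: 130, 620, 0, 0, 70 → max 620
E regrets: 150, 370, 560, 230, 60 → max 560
Smallest max regret = 440 → A.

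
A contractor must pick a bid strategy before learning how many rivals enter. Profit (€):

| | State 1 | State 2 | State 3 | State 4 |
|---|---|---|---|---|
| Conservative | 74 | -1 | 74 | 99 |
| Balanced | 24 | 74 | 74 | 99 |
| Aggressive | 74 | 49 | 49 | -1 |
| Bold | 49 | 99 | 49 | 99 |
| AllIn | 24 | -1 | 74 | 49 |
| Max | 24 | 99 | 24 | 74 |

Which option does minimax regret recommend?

Column bests: State 1=74, State 2=99, State 3=74, State 4=99.
Conservative regrets: 0, 100, 0, 0 → max 100
Balanced regrets: 50, 25, 0, 0 → max 50
Aggressive regrets: 0, 50, 25, 100 → max 100
Bold regrets: 25, 0, 25, 0 → max 25
AllIn regrets: 50, 100, 0, 50 → max 100
Max regrets: 50, 0, 50, 25 → max 50
Smallest max regret = 25 → Bold.

Bold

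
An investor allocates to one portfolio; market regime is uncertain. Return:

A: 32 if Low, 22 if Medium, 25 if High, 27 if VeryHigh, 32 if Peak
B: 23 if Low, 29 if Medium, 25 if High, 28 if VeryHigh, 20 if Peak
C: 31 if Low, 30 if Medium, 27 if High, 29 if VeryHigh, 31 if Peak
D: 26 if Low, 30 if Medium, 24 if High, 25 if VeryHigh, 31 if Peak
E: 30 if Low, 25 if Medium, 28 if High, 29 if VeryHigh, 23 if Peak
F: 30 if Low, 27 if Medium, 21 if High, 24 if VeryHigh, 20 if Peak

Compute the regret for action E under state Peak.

Best payoff under Peak is 32.
Regret = 32 − 23 = 9.

9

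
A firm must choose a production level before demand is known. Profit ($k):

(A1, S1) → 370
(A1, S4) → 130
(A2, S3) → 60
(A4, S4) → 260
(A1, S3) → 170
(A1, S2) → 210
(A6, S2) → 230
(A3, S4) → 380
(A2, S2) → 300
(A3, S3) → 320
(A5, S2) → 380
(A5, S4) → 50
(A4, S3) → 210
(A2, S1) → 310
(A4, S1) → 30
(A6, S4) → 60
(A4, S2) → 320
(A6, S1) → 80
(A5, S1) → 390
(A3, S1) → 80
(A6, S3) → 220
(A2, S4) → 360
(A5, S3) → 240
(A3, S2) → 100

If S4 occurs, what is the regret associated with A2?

Best payoff under S4 is 380.
Regret = 380 − 360 = 20.

20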